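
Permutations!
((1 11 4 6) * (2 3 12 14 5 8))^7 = ((1 11 4 6)(2 3 12 14 5 8))^7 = (1 6 4 11)(2 3 12 14 5 8)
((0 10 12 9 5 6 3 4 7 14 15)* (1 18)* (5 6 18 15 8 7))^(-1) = ((0 10 12 9 6 3 4 5 18 1 15)(7 14 8))^(-1) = (0 15 1 18 5 4 3 6 9 12 10)(7 8 14)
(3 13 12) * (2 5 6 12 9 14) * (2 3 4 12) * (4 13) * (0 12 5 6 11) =[12, 1, 6, 4, 5, 11, 2, 7, 8, 14, 10, 0, 13, 9, 3] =(0 12 13 9 14 3 4 5 11)(2 6)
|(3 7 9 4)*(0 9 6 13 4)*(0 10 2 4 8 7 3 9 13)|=|(0 13 8 7 6)(2 4 9 10)|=20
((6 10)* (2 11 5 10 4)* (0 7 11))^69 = (0 6 11 2 10 7 4 5)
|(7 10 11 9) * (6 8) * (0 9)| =10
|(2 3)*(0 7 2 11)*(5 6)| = |(0 7 2 3 11)(5 6)| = 10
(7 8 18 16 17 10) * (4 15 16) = (4 15 16 17 10 7 8 18) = [0, 1, 2, 3, 15, 5, 6, 8, 18, 9, 7, 11, 12, 13, 14, 16, 17, 10, 4]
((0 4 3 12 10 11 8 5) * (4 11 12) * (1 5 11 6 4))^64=((0 6 4 3 1 5)(8 11)(10 12))^64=(12)(0 1 4)(3 6 5)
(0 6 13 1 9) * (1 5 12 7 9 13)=(0 6 1 13 5 12 7 9)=[6, 13, 2, 3, 4, 12, 1, 9, 8, 0, 10, 11, 7, 5]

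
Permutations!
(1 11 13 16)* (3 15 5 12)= (1 11 13 16)(3 15 5 12)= [0, 11, 2, 15, 4, 12, 6, 7, 8, 9, 10, 13, 3, 16, 14, 5, 1]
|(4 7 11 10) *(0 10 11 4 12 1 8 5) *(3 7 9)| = 12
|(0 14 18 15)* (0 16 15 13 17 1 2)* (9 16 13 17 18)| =10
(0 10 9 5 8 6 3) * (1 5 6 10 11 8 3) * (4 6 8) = (0 11 4 6 1 5 3)(8 10 9) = [11, 5, 2, 0, 6, 3, 1, 7, 10, 8, 9, 4]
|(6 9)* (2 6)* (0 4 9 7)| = 6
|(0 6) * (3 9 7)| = |(0 6)(3 9 7)| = 6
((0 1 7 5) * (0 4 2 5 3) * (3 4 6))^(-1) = (0 3 6 5 2 4 7 1) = ((0 1 7 4 2 5 6 3))^(-1)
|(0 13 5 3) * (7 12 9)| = |(0 13 5 3)(7 12 9)| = 12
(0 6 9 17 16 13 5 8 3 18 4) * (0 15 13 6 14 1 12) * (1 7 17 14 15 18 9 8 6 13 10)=(0 15 10 1 12)(3 9 14 7 17 16 13 5 6 8)(4 18)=[15, 12, 2, 9, 18, 6, 8, 17, 3, 14, 1, 11, 0, 5, 7, 10, 13, 16, 4]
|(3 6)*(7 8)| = 2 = |(3 6)(7 8)|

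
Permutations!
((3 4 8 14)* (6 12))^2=((3 4 8 14)(6 12))^2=(3 8)(4 14)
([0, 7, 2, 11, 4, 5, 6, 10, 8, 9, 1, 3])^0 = [0, 1, 2, 3, 4, 5, 6, 7, 8, 9, 10, 11]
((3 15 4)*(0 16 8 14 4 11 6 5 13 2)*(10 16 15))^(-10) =((0 15 11 6 5 13 2)(3 10 16 8 14 4))^(-10) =(0 5 15 13 11 2 6)(3 16 14)(4 10 8)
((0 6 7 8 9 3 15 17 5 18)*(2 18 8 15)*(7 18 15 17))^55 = ((0 6 18)(2 15 7 17 5 8 9 3))^55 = (0 6 18)(2 3 9 8 5 17 7 15)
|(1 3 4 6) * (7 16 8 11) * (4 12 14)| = 12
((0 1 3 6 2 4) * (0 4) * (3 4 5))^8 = ((0 1 4 5 3 6 2))^8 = (0 1 4 5 3 6 2)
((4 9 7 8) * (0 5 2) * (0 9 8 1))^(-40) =(0 2 7)(1 5 9)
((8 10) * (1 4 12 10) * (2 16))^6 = ((1 4 12 10 8)(2 16))^6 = (16)(1 4 12 10 8)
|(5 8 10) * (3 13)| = |(3 13)(5 8 10)| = 6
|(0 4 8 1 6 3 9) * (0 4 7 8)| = 8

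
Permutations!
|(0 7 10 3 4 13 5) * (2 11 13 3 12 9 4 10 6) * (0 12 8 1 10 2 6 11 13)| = 21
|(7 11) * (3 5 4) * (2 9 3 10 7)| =8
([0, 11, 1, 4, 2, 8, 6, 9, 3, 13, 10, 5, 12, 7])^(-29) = [0, 2, 4, 8, 3, 11, 6, 9, 5, 13, 10, 1, 12, 7]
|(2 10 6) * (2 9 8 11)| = 6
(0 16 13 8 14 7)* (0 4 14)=[16, 1, 2, 3, 14, 5, 6, 4, 0, 9, 10, 11, 12, 8, 7, 15, 13]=(0 16 13 8)(4 14 7)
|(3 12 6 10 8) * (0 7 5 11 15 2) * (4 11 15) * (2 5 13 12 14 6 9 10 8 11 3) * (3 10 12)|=|(0 7 13 3 14 6 8 2)(4 10 11)(5 15)(9 12)|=24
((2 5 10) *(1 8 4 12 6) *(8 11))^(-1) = (1 6 12 4 8 11)(2 10 5)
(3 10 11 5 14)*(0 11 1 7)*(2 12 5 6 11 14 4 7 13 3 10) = (0 14 10 1 13 3 2 12 5 4 7)(6 11) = [14, 13, 12, 2, 7, 4, 11, 0, 8, 9, 1, 6, 5, 3, 10]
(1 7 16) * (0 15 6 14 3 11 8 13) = (0 15 6 14 3 11 8 13)(1 7 16) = [15, 7, 2, 11, 4, 5, 14, 16, 13, 9, 10, 8, 12, 0, 3, 6, 1]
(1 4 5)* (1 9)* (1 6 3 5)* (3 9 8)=(1 4)(3 5 8)(6 9)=[0, 4, 2, 5, 1, 8, 9, 7, 3, 6]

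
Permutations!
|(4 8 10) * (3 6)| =6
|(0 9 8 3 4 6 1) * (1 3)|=|(0 9 8 1)(3 4 6)|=12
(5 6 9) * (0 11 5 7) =[11, 1, 2, 3, 4, 6, 9, 0, 8, 7, 10, 5] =(0 11 5 6 9 7)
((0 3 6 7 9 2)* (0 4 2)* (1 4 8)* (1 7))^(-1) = (0 9 7 8 2 4 1 6 3)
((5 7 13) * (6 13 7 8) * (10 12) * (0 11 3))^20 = (13)(0 3 11)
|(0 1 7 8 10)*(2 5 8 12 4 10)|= 6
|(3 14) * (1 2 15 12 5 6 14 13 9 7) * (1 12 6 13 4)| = |(1 2 15 6 14 3 4)(5 13 9 7 12)| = 35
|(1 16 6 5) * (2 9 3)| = |(1 16 6 5)(2 9 3)| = 12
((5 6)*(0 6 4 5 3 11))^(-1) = (0 11 3 6)(4 5)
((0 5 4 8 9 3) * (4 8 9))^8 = (0 8 9)(3 5 4)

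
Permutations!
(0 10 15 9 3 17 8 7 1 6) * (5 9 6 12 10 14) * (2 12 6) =(0 14 5 9 3 17 8 7 1 6)(2 12 10 15) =[14, 6, 12, 17, 4, 9, 0, 1, 7, 3, 15, 11, 10, 13, 5, 2, 16, 8]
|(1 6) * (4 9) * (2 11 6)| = 4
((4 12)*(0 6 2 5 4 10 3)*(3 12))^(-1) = (0 3 4 5 2 6)(10 12)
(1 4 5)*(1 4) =(4 5) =[0, 1, 2, 3, 5, 4]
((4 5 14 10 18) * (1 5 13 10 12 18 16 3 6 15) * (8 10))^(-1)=((1 5 14 12 18 4 13 8 10 16 3 6 15))^(-1)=(1 15 6 3 16 10 8 13 4 18 12 14 5)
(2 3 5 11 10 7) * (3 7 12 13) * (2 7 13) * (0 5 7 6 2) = (0 5 11 10 12)(2 13 3 7 6) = [5, 1, 13, 7, 4, 11, 2, 6, 8, 9, 12, 10, 0, 3]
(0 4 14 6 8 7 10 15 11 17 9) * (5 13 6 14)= (0 4 5 13 6 8 7 10 15 11 17 9)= [4, 1, 2, 3, 5, 13, 8, 10, 7, 0, 15, 17, 12, 6, 14, 11, 16, 9]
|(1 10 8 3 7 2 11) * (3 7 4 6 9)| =|(1 10 8 7 2 11)(3 4 6 9)| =12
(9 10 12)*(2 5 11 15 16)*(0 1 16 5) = (0 1 16 2)(5 11 15)(9 10 12) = [1, 16, 0, 3, 4, 11, 6, 7, 8, 10, 12, 15, 9, 13, 14, 5, 2]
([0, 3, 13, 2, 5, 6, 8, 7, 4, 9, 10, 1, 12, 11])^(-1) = [0, 11, 3, 1, 8, 4, 5, 7, 6, 9, 10, 13, 12, 2]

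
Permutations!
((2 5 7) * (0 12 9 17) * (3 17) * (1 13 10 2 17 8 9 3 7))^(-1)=(0 17 7 9 8 3 12)(1 5 2 10 13)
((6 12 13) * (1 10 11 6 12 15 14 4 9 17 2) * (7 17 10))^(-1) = (1 2 17 7)(4 14 15 6 11 10 9)(12 13)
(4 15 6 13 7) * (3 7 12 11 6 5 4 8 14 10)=(3 7 8 14 10)(4 15 5)(6 13 12 11)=[0, 1, 2, 7, 15, 4, 13, 8, 14, 9, 3, 6, 11, 12, 10, 5]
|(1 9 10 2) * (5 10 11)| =6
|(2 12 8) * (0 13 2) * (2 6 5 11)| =|(0 13 6 5 11 2 12 8)| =8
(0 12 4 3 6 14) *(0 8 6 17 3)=[12, 1, 2, 17, 0, 5, 14, 7, 6, 9, 10, 11, 4, 13, 8, 15, 16, 3]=(0 12 4)(3 17)(6 14 8)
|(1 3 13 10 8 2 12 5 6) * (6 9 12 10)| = 12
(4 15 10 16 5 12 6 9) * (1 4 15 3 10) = (1 4 3 10 16 5 12 6 9 15) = [0, 4, 2, 10, 3, 12, 9, 7, 8, 15, 16, 11, 6, 13, 14, 1, 5]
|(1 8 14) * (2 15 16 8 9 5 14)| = |(1 9 5 14)(2 15 16 8)| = 4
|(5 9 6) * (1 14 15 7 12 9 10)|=9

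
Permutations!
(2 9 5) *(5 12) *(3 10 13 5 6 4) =(2 9 12 6 4 3 10 13 5) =[0, 1, 9, 10, 3, 2, 4, 7, 8, 12, 13, 11, 6, 5]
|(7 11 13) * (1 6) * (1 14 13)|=6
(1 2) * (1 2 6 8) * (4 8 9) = [0, 6, 2, 3, 8, 5, 9, 7, 1, 4] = (1 6 9 4 8)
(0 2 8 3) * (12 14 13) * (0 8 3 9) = [2, 1, 3, 8, 4, 5, 6, 7, 9, 0, 10, 11, 14, 12, 13] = (0 2 3 8 9)(12 14 13)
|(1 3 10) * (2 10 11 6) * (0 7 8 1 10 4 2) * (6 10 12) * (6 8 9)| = |(0 7 9 6)(1 3 11 10 12 8)(2 4)| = 12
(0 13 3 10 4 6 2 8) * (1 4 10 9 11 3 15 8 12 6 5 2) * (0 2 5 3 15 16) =(0 13 16)(1 4 3 9 11 15 8 2 12 6) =[13, 4, 12, 9, 3, 5, 1, 7, 2, 11, 10, 15, 6, 16, 14, 8, 0]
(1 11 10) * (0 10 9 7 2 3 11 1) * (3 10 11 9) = [11, 1, 10, 9, 4, 5, 6, 2, 8, 7, 0, 3] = (0 11 3 9 7 2 10)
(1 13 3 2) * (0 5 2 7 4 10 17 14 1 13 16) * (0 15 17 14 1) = (0 5 2 13 3 7 4 10 14)(1 16 15 17) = [5, 16, 13, 7, 10, 2, 6, 4, 8, 9, 14, 11, 12, 3, 0, 17, 15, 1]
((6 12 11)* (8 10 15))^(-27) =(15)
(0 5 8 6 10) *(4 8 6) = (0 5 6 10)(4 8) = [5, 1, 2, 3, 8, 6, 10, 7, 4, 9, 0]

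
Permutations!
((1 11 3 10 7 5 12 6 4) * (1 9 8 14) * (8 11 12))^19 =(1 10 6 5 9 14 3 12 7 4 8 11)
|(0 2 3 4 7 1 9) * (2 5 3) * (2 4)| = 8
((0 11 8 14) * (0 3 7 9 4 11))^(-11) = (3 4 14 9 8 7 11)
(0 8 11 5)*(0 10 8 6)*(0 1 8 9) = (0 6 1 8 11 5 10 9) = [6, 8, 2, 3, 4, 10, 1, 7, 11, 0, 9, 5]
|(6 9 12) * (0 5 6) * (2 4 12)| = |(0 5 6 9 2 4 12)| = 7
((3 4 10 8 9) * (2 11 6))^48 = (11)(3 8 4 9 10) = ((2 11 6)(3 4 10 8 9))^48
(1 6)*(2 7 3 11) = (1 6)(2 7 3 11) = [0, 6, 7, 11, 4, 5, 1, 3, 8, 9, 10, 2]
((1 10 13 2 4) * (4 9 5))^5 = (1 5 2 10 4 9 13)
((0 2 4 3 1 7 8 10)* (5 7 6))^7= (0 7 1 2 8 6 4 10 5 3)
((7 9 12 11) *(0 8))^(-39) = (0 8)(7 9 12 11)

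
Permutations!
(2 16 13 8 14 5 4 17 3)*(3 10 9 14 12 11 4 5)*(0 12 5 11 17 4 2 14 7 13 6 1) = (0 12 17 10 9 7 13 8 5 11 2 16 6 1)(3 14) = [12, 0, 16, 14, 4, 11, 1, 13, 5, 7, 9, 2, 17, 8, 3, 15, 6, 10]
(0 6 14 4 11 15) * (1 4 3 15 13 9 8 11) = [6, 4, 2, 15, 1, 5, 14, 7, 11, 8, 10, 13, 12, 9, 3, 0] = (0 6 14 3 15)(1 4)(8 11 13 9)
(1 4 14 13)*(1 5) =(1 4 14 13 5) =[0, 4, 2, 3, 14, 1, 6, 7, 8, 9, 10, 11, 12, 5, 13]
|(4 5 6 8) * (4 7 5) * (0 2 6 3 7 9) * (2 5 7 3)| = |(0 5 2 6 8 9)| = 6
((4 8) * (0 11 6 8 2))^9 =(0 8)(2 6)(4 11)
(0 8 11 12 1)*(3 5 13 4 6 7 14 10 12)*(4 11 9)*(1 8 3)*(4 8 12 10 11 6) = [3, 0, 2, 5, 4, 13, 7, 14, 9, 8, 10, 1, 12, 6, 11] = (0 3 5 13 6 7 14 11 1)(8 9)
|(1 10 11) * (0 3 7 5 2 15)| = |(0 3 7 5 2 15)(1 10 11)| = 6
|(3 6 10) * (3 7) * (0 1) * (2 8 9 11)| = 4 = |(0 1)(2 8 9 11)(3 6 10 7)|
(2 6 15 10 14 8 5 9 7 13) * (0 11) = [11, 1, 6, 3, 4, 9, 15, 13, 5, 7, 14, 0, 12, 2, 8, 10] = (0 11)(2 6 15 10 14 8 5 9 7 13)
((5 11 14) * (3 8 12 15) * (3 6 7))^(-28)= ((3 8 12 15 6 7)(5 11 14))^(-28)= (3 12 6)(5 14 11)(7 8 15)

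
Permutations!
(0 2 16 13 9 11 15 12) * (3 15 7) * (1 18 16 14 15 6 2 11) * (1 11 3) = (0 3 6 2 14 15 12)(1 18 16 13 9 11 7) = [3, 18, 14, 6, 4, 5, 2, 1, 8, 11, 10, 7, 0, 9, 15, 12, 13, 17, 16]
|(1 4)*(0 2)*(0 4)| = 4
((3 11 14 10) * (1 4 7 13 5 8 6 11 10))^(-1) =(1 14 11 6 8 5 13 7 4)(3 10)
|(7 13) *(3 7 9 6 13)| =6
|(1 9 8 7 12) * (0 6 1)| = |(0 6 1 9 8 7 12)| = 7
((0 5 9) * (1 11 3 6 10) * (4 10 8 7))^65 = (0 9 5)(1 11 3 6 8 7 4 10)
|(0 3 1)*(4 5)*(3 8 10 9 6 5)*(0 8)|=8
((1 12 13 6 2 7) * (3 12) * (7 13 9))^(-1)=(1 7 9 12 3)(2 6 13)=((1 3 12 9 7)(2 13 6))^(-1)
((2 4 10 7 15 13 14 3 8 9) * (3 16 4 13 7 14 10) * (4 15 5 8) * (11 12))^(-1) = (2 9 8 5 7 15 16 14 10 13)(3 4)(11 12)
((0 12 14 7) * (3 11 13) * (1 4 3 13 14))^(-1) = (0 7 14 11 3 4 1 12)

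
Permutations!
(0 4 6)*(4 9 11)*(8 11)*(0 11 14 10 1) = (0 9 8 14 10 1)(4 6 11) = [9, 0, 2, 3, 6, 5, 11, 7, 14, 8, 1, 4, 12, 13, 10]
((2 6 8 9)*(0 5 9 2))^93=((0 5 9)(2 6 8))^93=(9)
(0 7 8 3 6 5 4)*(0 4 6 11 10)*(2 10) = (0 7 8 3 11 2 10)(5 6) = [7, 1, 10, 11, 4, 6, 5, 8, 3, 9, 0, 2]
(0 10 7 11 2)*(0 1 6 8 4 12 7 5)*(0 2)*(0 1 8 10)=(1 6 10 5 2 8 4 12 7 11)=[0, 6, 8, 3, 12, 2, 10, 11, 4, 9, 5, 1, 7]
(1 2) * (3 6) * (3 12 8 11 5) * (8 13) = (1 2)(3 6 12 13 8 11 5) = [0, 2, 1, 6, 4, 3, 12, 7, 11, 9, 10, 5, 13, 8]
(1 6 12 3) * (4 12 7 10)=(1 6 7 10 4 12 3)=[0, 6, 2, 1, 12, 5, 7, 10, 8, 9, 4, 11, 3]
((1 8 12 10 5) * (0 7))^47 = (0 7)(1 12 5 8 10)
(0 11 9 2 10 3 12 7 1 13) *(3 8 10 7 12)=(0 11 9 2 7 1 13)(8 10)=[11, 13, 7, 3, 4, 5, 6, 1, 10, 2, 8, 9, 12, 0]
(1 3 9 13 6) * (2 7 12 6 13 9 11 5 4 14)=(1 3 11 5 4 14 2 7 12 6)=[0, 3, 7, 11, 14, 4, 1, 12, 8, 9, 10, 5, 6, 13, 2]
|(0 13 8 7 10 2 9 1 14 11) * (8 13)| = |(0 8 7 10 2 9 1 14 11)| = 9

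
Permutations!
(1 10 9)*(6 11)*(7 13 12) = (1 10 9)(6 11)(7 13 12) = [0, 10, 2, 3, 4, 5, 11, 13, 8, 1, 9, 6, 7, 12]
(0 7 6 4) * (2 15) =(0 7 6 4)(2 15) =[7, 1, 15, 3, 0, 5, 4, 6, 8, 9, 10, 11, 12, 13, 14, 2]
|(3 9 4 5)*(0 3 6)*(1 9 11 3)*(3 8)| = 6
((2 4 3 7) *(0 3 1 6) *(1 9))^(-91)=(0 9 7 6 4 3 1 2)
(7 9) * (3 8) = [0, 1, 2, 8, 4, 5, 6, 9, 3, 7] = (3 8)(7 9)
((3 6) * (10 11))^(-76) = ((3 6)(10 11))^(-76) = (11)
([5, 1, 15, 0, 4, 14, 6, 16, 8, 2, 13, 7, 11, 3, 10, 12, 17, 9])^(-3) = (0 10)(2 16 12 9 7 15 17 11)(3 14)(5 13)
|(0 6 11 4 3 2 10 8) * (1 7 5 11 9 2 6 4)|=|(0 4 3 6 9 2 10 8)(1 7 5 11)|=8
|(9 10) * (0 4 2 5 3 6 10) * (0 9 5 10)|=|(0 4 2 10 5 3 6)|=7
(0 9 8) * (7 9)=(0 7 9 8)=[7, 1, 2, 3, 4, 5, 6, 9, 0, 8]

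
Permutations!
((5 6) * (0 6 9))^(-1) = ((0 6 5 9))^(-1) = (0 9 5 6)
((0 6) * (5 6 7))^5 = (0 7 5 6)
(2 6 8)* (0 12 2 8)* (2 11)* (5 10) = (0 12 11 2 6)(5 10) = [12, 1, 6, 3, 4, 10, 0, 7, 8, 9, 5, 2, 11]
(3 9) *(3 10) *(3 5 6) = (3 9 10 5 6) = [0, 1, 2, 9, 4, 6, 3, 7, 8, 10, 5]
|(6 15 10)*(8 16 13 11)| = 12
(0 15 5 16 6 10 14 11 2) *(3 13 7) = (0 15 5 16 6 10 14 11 2)(3 13 7) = [15, 1, 0, 13, 4, 16, 10, 3, 8, 9, 14, 2, 12, 7, 11, 5, 6]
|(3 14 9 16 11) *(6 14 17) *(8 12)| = 14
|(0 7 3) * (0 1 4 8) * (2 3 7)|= 6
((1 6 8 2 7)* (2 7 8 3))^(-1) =(1 7 8 2 3 6)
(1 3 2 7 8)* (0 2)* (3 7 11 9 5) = [2, 7, 11, 0, 4, 3, 6, 8, 1, 5, 10, 9] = (0 2 11 9 5 3)(1 7 8)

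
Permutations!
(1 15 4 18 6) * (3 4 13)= [0, 15, 2, 4, 18, 5, 1, 7, 8, 9, 10, 11, 12, 3, 14, 13, 16, 17, 6]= (1 15 13 3 4 18 6)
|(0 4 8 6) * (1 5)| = 4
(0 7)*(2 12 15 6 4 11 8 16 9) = (0 7)(2 12 15 6 4 11 8 16 9) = [7, 1, 12, 3, 11, 5, 4, 0, 16, 2, 10, 8, 15, 13, 14, 6, 9]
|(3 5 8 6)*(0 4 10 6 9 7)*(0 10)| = |(0 4)(3 5 8 9 7 10 6)| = 14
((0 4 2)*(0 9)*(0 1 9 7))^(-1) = ((0 4 2 7)(1 9))^(-1) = (0 7 2 4)(1 9)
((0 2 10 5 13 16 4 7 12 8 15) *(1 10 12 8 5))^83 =(0 5 4 15 12 16 8 2 13 7)(1 10)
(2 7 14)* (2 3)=(2 7 14 3)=[0, 1, 7, 2, 4, 5, 6, 14, 8, 9, 10, 11, 12, 13, 3]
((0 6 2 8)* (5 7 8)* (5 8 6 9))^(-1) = ((0 9 5 7 6 2 8))^(-1) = (0 8 2 6 7 5 9)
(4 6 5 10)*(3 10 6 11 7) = (3 10 4 11 7)(5 6) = [0, 1, 2, 10, 11, 6, 5, 3, 8, 9, 4, 7]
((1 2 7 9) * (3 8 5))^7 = (1 9 7 2)(3 8 5)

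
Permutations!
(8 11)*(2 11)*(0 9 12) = [9, 1, 11, 3, 4, 5, 6, 7, 2, 12, 10, 8, 0] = (0 9 12)(2 11 8)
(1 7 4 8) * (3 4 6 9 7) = [0, 3, 2, 4, 8, 5, 9, 6, 1, 7] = (1 3 4 8)(6 9 7)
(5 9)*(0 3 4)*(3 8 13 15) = [8, 1, 2, 4, 0, 9, 6, 7, 13, 5, 10, 11, 12, 15, 14, 3] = (0 8 13 15 3 4)(5 9)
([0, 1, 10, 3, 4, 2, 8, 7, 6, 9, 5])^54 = (10)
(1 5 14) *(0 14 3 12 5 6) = (0 14 1 6)(3 12 5) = [14, 6, 2, 12, 4, 3, 0, 7, 8, 9, 10, 11, 5, 13, 1]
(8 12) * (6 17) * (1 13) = (1 13)(6 17)(8 12) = [0, 13, 2, 3, 4, 5, 17, 7, 12, 9, 10, 11, 8, 1, 14, 15, 16, 6]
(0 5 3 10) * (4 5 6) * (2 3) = (0 6 4 5 2 3 10) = [6, 1, 3, 10, 5, 2, 4, 7, 8, 9, 0]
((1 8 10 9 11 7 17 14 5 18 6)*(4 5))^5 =((1 8 10 9 11 7 17 14 4 5 18 6))^5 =(1 7 18 9 4 8 17 6 11 5 10 14)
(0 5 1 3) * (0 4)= (0 5 1 3 4)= [5, 3, 2, 4, 0, 1]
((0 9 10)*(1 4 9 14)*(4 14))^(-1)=(0 10 9 4)(1 14)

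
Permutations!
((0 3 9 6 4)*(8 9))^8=(0 8 6)(3 9 4)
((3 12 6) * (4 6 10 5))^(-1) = (3 6 4 5 10 12)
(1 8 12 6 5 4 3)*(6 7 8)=[0, 6, 2, 1, 3, 4, 5, 8, 12, 9, 10, 11, 7]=(1 6 5 4 3)(7 8 12)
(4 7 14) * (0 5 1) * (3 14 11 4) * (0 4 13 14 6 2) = [5, 4, 0, 6, 7, 1, 2, 11, 8, 9, 10, 13, 12, 14, 3] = (0 5 1 4 7 11 13 14 3 6 2)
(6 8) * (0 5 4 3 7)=(0 5 4 3 7)(6 8)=[5, 1, 2, 7, 3, 4, 8, 0, 6]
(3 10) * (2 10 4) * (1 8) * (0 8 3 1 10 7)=(0 8 10 1 3 4 2 7)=[8, 3, 7, 4, 2, 5, 6, 0, 10, 9, 1]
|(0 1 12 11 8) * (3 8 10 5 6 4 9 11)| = |(0 1 12 3 8)(4 9 11 10 5 6)| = 30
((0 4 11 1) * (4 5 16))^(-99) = (0 4)(1 16)(5 11) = ((0 5 16 4 11 1))^(-99)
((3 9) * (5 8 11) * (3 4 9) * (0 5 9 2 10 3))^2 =(0 8 9 2 3 5 11 4 10)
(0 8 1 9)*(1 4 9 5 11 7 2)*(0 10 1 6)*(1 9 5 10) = (0 8 4 5 11 7 2 6)(1 10 9) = [8, 10, 6, 3, 5, 11, 0, 2, 4, 1, 9, 7]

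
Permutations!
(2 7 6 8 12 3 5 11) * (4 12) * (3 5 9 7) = (2 3 9 7 6 8 4 12 5 11) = [0, 1, 3, 9, 12, 11, 8, 6, 4, 7, 10, 2, 5]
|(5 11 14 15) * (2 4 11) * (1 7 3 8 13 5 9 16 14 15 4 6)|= 24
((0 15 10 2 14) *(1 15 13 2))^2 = ((0 13 2 14)(1 15 10))^2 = (0 2)(1 10 15)(13 14)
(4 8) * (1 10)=(1 10)(4 8)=[0, 10, 2, 3, 8, 5, 6, 7, 4, 9, 1]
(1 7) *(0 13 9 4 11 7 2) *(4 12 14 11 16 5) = (0 13 9 12 14 11 7 1 2)(4 16 5) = [13, 2, 0, 3, 16, 4, 6, 1, 8, 12, 10, 7, 14, 9, 11, 15, 5]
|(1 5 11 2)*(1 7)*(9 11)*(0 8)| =|(0 8)(1 5 9 11 2 7)| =6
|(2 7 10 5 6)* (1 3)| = |(1 3)(2 7 10 5 6)| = 10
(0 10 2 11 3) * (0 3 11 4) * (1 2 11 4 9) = (0 10 11 4)(1 2 9) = [10, 2, 9, 3, 0, 5, 6, 7, 8, 1, 11, 4]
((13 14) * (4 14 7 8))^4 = ((4 14 13 7 8))^4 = (4 8 7 13 14)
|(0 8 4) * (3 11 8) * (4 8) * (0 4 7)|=4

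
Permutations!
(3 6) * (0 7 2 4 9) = (0 7 2 4 9)(3 6) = [7, 1, 4, 6, 9, 5, 3, 2, 8, 0]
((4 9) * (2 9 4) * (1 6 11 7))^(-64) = (11)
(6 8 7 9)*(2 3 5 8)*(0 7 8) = (0 7 9 6 2 3 5) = [7, 1, 3, 5, 4, 0, 2, 9, 8, 6]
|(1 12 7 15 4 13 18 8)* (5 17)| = |(1 12 7 15 4 13 18 8)(5 17)| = 8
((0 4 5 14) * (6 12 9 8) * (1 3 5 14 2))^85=(0 4 14)(1 3 5 2)(6 12 9 8)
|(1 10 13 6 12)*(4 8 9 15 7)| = |(1 10 13 6 12)(4 8 9 15 7)| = 5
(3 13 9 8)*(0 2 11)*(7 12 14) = (0 2 11)(3 13 9 8)(7 12 14) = [2, 1, 11, 13, 4, 5, 6, 12, 3, 8, 10, 0, 14, 9, 7]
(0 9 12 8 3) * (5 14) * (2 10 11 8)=(0 9 12 2 10 11 8 3)(5 14)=[9, 1, 10, 0, 4, 14, 6, 7, 3, 12, 11, 8, 2, 13, 5]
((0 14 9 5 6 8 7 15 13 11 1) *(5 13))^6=(5 6 8 7 15)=((0 14 9 13 11 1)(5 6 8 7 15))^6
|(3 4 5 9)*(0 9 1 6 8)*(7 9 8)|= 14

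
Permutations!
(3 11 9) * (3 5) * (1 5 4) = (1 5 3 11 9 4) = [0, 5, 2, 11, 1, 3, 6, 7, 8, 4, 10, 9]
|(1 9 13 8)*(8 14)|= |(1 9 13 14 8)|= 5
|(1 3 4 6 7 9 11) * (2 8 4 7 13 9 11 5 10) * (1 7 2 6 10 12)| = 22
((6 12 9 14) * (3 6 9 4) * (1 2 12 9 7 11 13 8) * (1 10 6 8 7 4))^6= (3 4 14 9 6 10 8)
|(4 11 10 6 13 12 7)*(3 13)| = 8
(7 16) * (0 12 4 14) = (0 12 4 14)(7 16) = [12, 1, 2, 3, 14, 5, 6, 16, 8, 9, 10, 11, 4, 13, 0, 15, 7]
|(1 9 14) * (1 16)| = 4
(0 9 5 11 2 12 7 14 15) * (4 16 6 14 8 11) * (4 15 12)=(0 9 5 15)(2 4 16 6 14 12 7 8 11)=[9, 1, 4, 3, 16, 15, 14, 8, 11, 5, 10, 2, 7, 13, 12, 0, 6]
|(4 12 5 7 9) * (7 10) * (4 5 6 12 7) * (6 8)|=|(4 7 9 5 10)(6 12 8)|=15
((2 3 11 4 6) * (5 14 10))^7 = (2 11 6 3 4)(5 14 10)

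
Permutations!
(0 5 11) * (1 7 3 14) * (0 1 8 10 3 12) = [5, 7, 2, 14, 4, 11, 6, 12, 10, 9, 3, 1, 0, 13, 8] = (0 5 11 1 7 12)(3 14 8 10)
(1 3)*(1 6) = [0, 3, 2, 6, 4, 5, 1] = (1 3 6)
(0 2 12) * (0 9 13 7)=(0 2 12 9 13 7)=[2, 1, 12, 3, 4, 5, 6, 0, 8, 13, 10, 11, 9, 7]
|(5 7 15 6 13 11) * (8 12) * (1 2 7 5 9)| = |(1 2 7 15 6 13 11 9)(8 12)| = 8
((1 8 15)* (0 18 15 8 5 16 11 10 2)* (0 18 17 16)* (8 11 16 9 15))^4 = (0 1 9)(2 10 11 8 18)(5 15 17)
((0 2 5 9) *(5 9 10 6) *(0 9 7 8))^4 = (5 10 6)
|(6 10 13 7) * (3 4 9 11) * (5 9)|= 20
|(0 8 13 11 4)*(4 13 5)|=|(0 8 5 4)(11 13)|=4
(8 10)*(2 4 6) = (2 4 6)(8 10) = [0, 1, 4, 3, 6, 5, 2, 7, 10, 9, 8]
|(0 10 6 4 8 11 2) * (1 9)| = 14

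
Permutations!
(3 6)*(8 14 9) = (3 6)(8 14 9) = [0, 1, 2, 6, 4, 5, 3, 7, 14, 8, 10, 11, 12, 13, 9]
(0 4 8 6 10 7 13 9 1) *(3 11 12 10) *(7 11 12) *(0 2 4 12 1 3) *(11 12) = [11, 2, 4, 1, 8, 5, 0, 13, 6, 3, 12, 7, 10, 9] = (0 11 7 13 9 3 1 2 4 8 6)(10 12)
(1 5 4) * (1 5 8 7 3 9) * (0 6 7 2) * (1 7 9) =[6, 8, 0, 1, 5, 4, 9, 3, 2, 7] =(0 6 9 7 3 1 8 2)(4 5)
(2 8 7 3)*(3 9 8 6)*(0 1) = [1, 0, 6, 2, 4, 5, 3, 9, 7, 8] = (0 1)(2 6 3)(7 9 8)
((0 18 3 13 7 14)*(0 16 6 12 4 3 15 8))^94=((0 18 15 8)(3 13 7 14 16 6 12 4))^94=(0 15)(3 12 16 7)(4 6 14 13)(8 18)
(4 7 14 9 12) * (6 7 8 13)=(4 8 13 6 7 14 9 12)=[0, 1, 2, 3, 8, 5, 7, 14, 13, 12, 10, 11, 4, 6, 9]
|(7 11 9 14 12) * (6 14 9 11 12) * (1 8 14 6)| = 6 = |(1 8 14)(7 12)|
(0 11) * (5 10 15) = (0 11)(5 10 15) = [11, 1, 2, 3, 4, 10, 6, 7, 8, 9, 15, 0, 12, 13, 14, 5]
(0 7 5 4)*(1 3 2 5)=(0 7 1 3 2 5 4)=[7, 3, 5, 2, 0, 4, 6, 1]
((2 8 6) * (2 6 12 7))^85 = ((2 8 12 7))^85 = (2 8 12 7)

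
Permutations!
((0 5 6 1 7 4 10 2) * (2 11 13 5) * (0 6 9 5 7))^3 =((0 2 6 1)(4 10 11 13 7)(5 9))^3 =(0 1 6 2)(4 13 10 7 11)(5 9)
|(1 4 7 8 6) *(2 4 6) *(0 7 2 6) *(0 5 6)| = |(0 7 8)(1 5 6)(2 4)| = 6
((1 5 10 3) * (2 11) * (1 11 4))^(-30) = ((1 5 10 3 11 2 4))^(-30) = (1 2 3 5 4 11 10)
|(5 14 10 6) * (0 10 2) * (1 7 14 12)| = |(0 10 6 5 12 1 7 14 2)| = 9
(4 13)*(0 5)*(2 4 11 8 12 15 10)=(0 5)(2 4 13 11 8 12 15 10)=[5, 1, 4, 3, 13, 0, 6, 7, 12, 9, 2, 8, 15, 11, 14, 10]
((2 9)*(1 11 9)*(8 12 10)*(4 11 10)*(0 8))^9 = (12)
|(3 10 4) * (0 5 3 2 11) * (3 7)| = |(0 5 7 3 10 4 2 11)| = 8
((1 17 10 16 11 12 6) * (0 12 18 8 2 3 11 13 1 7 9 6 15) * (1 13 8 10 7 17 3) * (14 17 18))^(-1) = (0 15 12)(1 2 8 16 10 18 6 9 7 17 14 11 3)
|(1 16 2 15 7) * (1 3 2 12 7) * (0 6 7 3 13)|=12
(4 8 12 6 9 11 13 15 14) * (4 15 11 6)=(4 8 12)(6 9)(11 13)(14 15)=[0, 1, 2, 3, 8, 5, 9, 7, 12, 6, 10, 13, 4, 11, 15, 14]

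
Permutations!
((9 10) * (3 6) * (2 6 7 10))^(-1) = (2 9 10 7 3 6)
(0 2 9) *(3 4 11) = (0 2 9)(3 4 11) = [2, 1, 9, 4, 11, 5, 6, 7, 8, 0, 10, 3]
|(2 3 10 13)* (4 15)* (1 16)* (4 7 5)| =4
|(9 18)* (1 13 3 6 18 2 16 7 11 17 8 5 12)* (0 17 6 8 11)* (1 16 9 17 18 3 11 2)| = 15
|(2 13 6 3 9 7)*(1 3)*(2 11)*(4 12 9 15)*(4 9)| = |(1 3 15 9 7 11 2 13 6)(4 12)| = 18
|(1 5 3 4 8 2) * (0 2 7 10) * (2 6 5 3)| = |(0 6 5 2 1 3 4 8 7 10)| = 10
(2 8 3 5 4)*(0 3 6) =(0 3 5 4 2 8 6) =[3, 1, 8, 5, 2, 4, 0, 7, 6]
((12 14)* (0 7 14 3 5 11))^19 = ((0 7 14 12 3 5 11))^19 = (0 5 12 7 11 3 14)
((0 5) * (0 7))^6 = (7) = ((0 5 7))^6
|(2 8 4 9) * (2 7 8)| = 4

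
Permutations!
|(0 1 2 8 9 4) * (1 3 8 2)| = 5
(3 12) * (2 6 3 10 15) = (2 6 3 12 10 15) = [0, 1, 6, 12, 4, 5, 3, 7, 8, 9, 15, 11, 10, 13, 14, 2]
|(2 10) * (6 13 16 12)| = |(2 10)(6 13 16 12)| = 4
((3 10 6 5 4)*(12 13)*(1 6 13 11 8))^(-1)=((1 6 5 4 3 10 13 12 11 8))^(-1)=(1 8 11 12 13 10 3 4 5 6)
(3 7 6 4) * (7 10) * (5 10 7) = (3 7 6 4)(5 10) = [0, 1, 2, 7, 3, 10, 4, 6, 8, 9, 5]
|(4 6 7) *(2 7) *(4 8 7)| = 6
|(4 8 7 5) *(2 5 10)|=6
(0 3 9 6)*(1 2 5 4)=[3, 2, 5, 9, 1, 4, 0, 7, 8, 6]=(0 3 9 6)(1 2 5 4)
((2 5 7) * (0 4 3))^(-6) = (7)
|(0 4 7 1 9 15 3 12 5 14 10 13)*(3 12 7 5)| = 6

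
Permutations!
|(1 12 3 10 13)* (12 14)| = 6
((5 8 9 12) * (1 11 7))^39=((1 11 7)(5 8 9 12))^39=(5 12 9 8)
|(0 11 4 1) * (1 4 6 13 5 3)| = |(0 11 6 13 5 3 1)| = 7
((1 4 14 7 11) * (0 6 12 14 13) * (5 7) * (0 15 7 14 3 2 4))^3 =(0 3 13 11 6 2 15 1 12 4 7)(5 14)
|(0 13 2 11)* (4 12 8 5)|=|(0 13 2 11)(4 12 8 5)|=4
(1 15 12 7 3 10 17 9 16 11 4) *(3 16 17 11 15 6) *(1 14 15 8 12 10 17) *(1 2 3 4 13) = [0, 6, 3, 17, 14, 5, 4, 16, 12, 2, 11, 13, 7, 1, 15, 10, 8, 9] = (1 6 4 14 15 10 11 13)(2 3 17 9)(7 16 8 12)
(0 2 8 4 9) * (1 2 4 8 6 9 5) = (0 4 5 1 2 6 9) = [4, 2, 6, 3, 5, 1, 9, 7, 8, 0]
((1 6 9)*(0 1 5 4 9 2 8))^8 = ((0 1 6 2 8)(4 9 5))^8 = (0 2 1 8 6)(4 5 9)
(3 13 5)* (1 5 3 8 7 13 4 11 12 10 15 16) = (1 5 8 7 13 3 4 11 12 10 15 16) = [0, 5, 2, 4, 11, 8, 6, 13, 7, 9, 15, 12, 10, 3, 14, 16, 1]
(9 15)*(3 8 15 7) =[0, 1, 2, 8, 4, 5, 6, 3, 15, 7, 10, 11, 12, 13, 14, 9] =(3 8 15 9 7)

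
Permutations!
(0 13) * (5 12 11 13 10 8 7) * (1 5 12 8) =(0 10 1 5 8 7 12 11 13) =[10, 5, 2, 3, 4, 8, 6, 12, 7, 9, 1, 13, 11, 0]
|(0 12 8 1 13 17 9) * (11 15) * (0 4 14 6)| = |(0 12 8 1 13 17 9 4 14 6)(11 15)| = 10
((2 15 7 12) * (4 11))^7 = ((2 15 7 12)(4 11))^7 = (2 12 7 15)(4 11)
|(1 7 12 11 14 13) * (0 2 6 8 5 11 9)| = 12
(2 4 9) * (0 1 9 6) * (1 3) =(0 3 1 9 2 4 6) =[3, 9, 4, 1, 6, 5, 0, 7, 8, 2]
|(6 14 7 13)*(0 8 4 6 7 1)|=6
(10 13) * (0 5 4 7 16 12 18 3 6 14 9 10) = (0 5 4 7 16 12 18 3 6 14 9 10 13) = [5, 1, 2, 6, 7, 4, 14, 16, 8, 10, 13, 11, 18, 0, 9, 15, 12, 17, 3]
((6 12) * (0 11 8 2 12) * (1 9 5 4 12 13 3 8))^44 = (13)(0 5)(1 12)(4 11)(6 9)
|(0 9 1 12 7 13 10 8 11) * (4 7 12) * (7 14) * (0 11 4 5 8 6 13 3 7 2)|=|(0 9 1 5 8 4 14 2)(3 7)(6 13 10)|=24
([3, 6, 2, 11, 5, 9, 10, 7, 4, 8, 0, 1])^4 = (0 6 11)(1 3 10)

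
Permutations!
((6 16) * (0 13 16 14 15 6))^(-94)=(0 16 13)(6 15 14)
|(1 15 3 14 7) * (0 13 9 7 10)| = 9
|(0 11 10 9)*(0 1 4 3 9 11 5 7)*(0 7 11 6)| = 20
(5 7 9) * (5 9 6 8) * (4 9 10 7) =(4 9 10 7 6 8 5) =[0, 1, 2, 3, 9, 4, 8, 6, 5, 10, 7]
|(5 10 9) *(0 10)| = 4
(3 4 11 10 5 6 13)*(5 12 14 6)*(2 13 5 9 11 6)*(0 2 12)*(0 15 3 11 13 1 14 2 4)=(0 4 6 5 9 13 11 10 15 3)(1 14 12 2)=[4, 14, 1, 0, 6, 9, 5, 7, 8, 13, 15, 10, 2, 11, 12, 3]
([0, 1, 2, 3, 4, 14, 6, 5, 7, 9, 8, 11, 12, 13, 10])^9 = [0, 1, 2, 3, 4, 7, 6, 8, 10, 9, 14, 11, 12, 13, 5]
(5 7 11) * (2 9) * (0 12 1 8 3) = (0 12 1 8 3)(2 9)(5 7 11) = [12, 8, 9, 0, 4, 7, 6, 11, 3, 2, 10, 5, 1]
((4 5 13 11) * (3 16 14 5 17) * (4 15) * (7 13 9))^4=((3 16 14 5 9 7 13 11 15 4 17))^4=(3 9 15 16 7 4 14 13 17 5 11)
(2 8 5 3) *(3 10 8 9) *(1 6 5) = (1 6 5 10 8)(2 9 3) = [0, 6, 9, 2, 4, 10, 5, 7, 1, 3, 8]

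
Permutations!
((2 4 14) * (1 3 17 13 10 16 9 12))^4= (1 10)(2 4 14)(3 16)(9 17)(12 13)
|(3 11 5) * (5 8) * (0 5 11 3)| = |(0 5)(8 11)| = 2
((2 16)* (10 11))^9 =(2 16)(10 11)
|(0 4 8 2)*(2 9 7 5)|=|(0 4 8 9 7 5 2)|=7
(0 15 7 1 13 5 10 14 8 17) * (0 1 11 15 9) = [9, 13, 2, 3, 4, 10, 6, 11, 17, 0, 14, 15, 12, 5, 8, 7, 16, 1] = (0 9)(1 13 5 10 14 8 17)(7 11 15)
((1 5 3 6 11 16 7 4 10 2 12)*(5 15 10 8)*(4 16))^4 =(16)(1 12 2 10 15)(3 8 11)(4 6 5)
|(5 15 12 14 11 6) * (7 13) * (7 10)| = |(5 15 12 14 11 6)(7 13 10)| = 6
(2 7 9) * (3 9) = (2 7 3 9) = [0, 1, 7, 9, 4, 5, 6, 3, 8, 2]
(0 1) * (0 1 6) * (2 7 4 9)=(0 6)(2 7 4 9)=[6, 1, 7, 3, 9, 5, 0, 4, 8, 2]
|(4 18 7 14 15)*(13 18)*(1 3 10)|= |(1 3 10)(4 13 18 7 14 15)|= 6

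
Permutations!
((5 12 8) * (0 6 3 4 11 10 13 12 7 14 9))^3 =(0 4 13 5 9 3 10 8 14 6 11 12 7)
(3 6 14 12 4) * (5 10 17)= (3 6 14 12 4)(5 10 17)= [0, 1, 2, 6, 3, 10, 14, 7, 8, 9, 17, 11, 4, 13, 12, 15, 16, 5]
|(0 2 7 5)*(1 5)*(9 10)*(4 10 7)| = |(0 2 4 10 9 7 1 5)| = 8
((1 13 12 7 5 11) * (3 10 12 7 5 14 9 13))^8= ((1 3 10 12 5 11)(7 14 9 13))^8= (14)(1 10 5)(3 12 11)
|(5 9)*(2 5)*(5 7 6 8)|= |(2 7 6 8 5 9)|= 6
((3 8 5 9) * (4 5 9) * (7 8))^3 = ((3 7 8 9)(4 5))^3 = (3 9 8 7)(4 5)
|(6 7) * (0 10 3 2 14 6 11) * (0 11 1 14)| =|(0 10 3 2)(1 14 6 7)| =4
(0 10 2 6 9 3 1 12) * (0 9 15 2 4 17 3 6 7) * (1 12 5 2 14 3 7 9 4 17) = (0 10 17 7)(1 5 2 9 6 15 14 3 12 4) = [10, 5, 9, 12, 1, 2, 15, 0, 8, 6, 17, 11, 4, 13, 3, 14, 16, 7]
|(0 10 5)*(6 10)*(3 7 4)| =12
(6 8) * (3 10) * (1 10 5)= [0, 10, 2, 5, 4, 1, 8, 7, 6, 9, 3]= (1 10 3 5)(6 8)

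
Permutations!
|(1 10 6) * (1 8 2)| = |(1 10 6 8 2)| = 5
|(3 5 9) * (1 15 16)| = 3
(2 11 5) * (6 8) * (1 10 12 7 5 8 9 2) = (1 10 12 7 5)(2 11 8 6 9) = [0, 10, 11, 3, 4, 1, 9, 5, 6, 2, 12, 8, 7]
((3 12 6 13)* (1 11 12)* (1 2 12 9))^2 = (1 9 11)(2 6 3 12 13)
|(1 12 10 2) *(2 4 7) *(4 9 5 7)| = |(1 12 10 9 5 7 2)| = 7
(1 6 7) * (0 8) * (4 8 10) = (0 10 4 8)(1 6 7) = [10, 6, 2, 3, 8, 5, 7, 1, 0, 9, 4]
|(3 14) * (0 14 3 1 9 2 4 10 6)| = 8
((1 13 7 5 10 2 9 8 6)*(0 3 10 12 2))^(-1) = ((0 3 10)(1 13 7 5 12 2 9 8 6))^(-1) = (0 10 3)(1 6 8 9 2 12 5 7 13)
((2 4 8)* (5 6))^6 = ((2 4 8)(5 6))^6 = (8)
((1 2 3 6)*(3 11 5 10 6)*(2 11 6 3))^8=((1 11 5 10 3 2 6))^8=(1 11 5 10 3 2 6)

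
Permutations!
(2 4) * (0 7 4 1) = (0 7 4 2 1) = [7, 0, 1, 3, 2, 5, 6, 4]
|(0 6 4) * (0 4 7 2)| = 4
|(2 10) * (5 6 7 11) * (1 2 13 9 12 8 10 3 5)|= 35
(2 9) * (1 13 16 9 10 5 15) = (1 13 16 9 2 10 5 15) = [0, 13, 10, 3, 4, 15, 6, 7, 8, 2, 5, 11, 12, 16, 14, 1, 9]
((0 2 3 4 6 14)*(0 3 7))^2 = ((0 2 7)(3 4 6 14))^2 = (0 7 2)(3 6)(4 14)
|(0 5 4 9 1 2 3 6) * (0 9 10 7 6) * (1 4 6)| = 10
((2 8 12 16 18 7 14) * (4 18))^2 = ((2 8 12 16 4 18 7 14))^2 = (2 12 4 7)(8 16 18 14)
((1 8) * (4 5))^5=((1 8)(4 5))^5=(1 8)(4 5)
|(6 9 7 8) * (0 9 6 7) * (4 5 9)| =4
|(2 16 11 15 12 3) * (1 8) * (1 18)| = 6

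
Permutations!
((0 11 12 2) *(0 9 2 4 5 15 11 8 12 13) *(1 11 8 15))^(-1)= (0 13 11 1 5 4 12 8 15)(2 9)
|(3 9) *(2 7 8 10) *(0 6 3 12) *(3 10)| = 9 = |(0 6 10 2 7 8 3 9 12)|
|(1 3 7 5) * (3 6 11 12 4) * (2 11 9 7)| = |(1 6 9 7 5)(2 11 12 4 3)| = 5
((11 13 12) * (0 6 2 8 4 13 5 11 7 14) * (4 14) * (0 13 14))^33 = ((0 6 2 8)(4 14 13 12 7)(5 11))^33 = (0 6 2 8)(4 12 14 7 13)(5 11)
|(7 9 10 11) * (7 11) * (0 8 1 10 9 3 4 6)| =8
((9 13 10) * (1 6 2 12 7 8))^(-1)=((1 6 2 12 7 8)(9 13 10))^(-1)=(1 8 7 12 2 6)(9 10 13)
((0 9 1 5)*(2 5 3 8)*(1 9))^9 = ((9)(0 1 3 8 2 5))^9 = (9)(0 8)(1 2)(3 5)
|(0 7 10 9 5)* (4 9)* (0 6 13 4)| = 15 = |(0 7 10)(4 9 5 6 13)|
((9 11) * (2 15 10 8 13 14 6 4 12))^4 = ((2 15 10 8 13 14 6 4 12)(9 11))^4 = (2 13 12 8 4 10 6 15 14)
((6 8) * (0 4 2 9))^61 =(0 4 2 9)(6 8)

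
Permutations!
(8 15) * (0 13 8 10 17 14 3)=(0 13 8 15 10 17 14 3)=[13, 1, 2, 0, 4, 5, 6, 7, 15, 9, 17, 11, 12, 8, 3, 10, 16, 14]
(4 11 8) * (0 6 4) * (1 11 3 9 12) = (0 6 4 3 9 12 1 11 8) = [6, 11, 2, 9, 3, 5, 4, 7, 0, 12, 10, 8, 1]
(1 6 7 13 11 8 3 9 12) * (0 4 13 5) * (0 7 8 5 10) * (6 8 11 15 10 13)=[4, 8, 2, 9, 6, 7, 11, 13, 3, 12, 0, 5, 1, 15, 14, 10]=(0 4 6 11 5 7 13 15 10)(1 8 3 9 12)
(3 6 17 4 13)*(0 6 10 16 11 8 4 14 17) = (0 6)(3 10 16 11 8 4 13)(14 17) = [6, 1, 2, 10, 13, 5, 0, 7, 4, 9, 16, 8, 12, 3, 17, 15, 11, 14]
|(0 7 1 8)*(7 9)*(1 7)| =4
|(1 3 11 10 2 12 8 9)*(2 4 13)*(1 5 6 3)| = 11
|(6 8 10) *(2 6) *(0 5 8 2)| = |(0 5 8 10)(2 6)| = 4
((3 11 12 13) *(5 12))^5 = ((3 11 5 12 13))^5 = (13)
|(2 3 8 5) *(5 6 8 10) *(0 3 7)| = |(0 3 10 5 2 7)(6 8)| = 6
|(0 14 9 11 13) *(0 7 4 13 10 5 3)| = |(0 14 9 11 10 5 3)(4 13 7)| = 21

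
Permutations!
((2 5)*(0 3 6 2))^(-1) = ((0 3 6 2 5))^(-1) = (0 5 2 6 3)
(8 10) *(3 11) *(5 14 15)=(3 11)(5 14 15)(8 10)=[0, 1, 2, 11, 4, 14, 6, 7, 10, 9, 8, 3, 12, 13, 15, 5]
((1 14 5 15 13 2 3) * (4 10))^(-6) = (1 14 5 15 13 2 3)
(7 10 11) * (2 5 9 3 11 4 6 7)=(2 5 9 3 11)(4 6 7 10)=[0, 1, 5, 11, 6, 9, 7, 10, 8, 3, 4, 2]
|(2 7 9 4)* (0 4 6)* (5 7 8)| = 8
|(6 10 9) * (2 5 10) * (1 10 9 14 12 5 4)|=9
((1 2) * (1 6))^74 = (1 6 2)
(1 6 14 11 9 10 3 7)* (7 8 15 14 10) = [0, 6, 2, 8, 4, 5, 10, 1, 15, 7, 3, 9, 12, 13, 11, 14] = (1 6 10 3 8 15 14 11 9 7)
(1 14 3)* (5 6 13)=[0, 14, 2, 1, 4, 6, 13, 7, 8, 9, 10, 11, 12, 5, 3]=(1 14 3)(5 6 13)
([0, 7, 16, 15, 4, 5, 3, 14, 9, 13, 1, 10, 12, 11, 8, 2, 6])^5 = (16)(1 13 14 10 9 7 11 8)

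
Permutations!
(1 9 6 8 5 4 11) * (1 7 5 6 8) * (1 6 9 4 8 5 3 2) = (1 4 11 7 3 2)(5 8 9) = [0, 4, 1, 2, 11, 8, 6, 3, 9, 5, 10, 7]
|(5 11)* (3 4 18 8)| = 4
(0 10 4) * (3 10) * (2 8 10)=(0 3 2 8 10 4)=[3, 1, 8, 2, 0, 5, 6, 7, 10, 9, 4]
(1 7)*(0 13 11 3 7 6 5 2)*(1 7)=(0 13 11 3 1 6 5 2)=[13, 6, 0, 1, 4, 2, 5, 7, 8, 9, 10, 3, 12, 11]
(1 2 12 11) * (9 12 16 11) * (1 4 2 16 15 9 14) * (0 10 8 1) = [10, 16, 15, 3, 2, 5, 6, 7, 1, 12, 8, 4, 14, 13, 0, 9, 11] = (0 10 8 1 16 11 4 2 15 9 12 14)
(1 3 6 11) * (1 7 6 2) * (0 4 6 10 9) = [4, 3, 1, 2, 6, 5, 11, 10, 8, 0, 9, 7] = (0 4 6 11 7 10 9)(1 3 2)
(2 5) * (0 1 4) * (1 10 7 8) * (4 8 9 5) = (0 10 7 9 5 2 4)(1 8) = [10, 8, 4, 3, 0, 2, 6, 9, 1, 5, 7]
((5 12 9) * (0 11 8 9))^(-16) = ((0 11 8 9 5 12))^(-16) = (0 8 5)(9 12 11)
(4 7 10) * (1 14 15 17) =[0, 14, 2, 3, 7, 5, 6, 10, 8, 9, 4, 11, 12, 13, 15, 17, 16, 1] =(1 14 15 17)(4 7 10)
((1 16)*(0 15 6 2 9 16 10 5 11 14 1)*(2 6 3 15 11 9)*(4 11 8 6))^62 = ((0 8 6 4 11 14 1 10 5 9 16)(3 15))^62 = (0 10 4 16 1 6 9 14 8 5 11)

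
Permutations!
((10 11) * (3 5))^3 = ((3 5)(10 11))^3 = (3 5)(10 11)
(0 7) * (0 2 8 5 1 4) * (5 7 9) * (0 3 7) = (0 9 5 1 4 3 7 2 8) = [9, 4, 8, 7, 3, 1, 6, 2, 0, 5]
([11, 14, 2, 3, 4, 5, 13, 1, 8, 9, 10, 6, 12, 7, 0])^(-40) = (0 6 7 14 11 13 1)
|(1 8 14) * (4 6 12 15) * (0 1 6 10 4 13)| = 8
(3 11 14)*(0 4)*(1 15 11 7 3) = [4, 15, 2, 7, 0, 5, 6, 3, 8, 9, 10, 14, 12, 13, 1, 11] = (0 4)(1 15 11 14)(3 7)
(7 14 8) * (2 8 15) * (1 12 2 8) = (1 12 2)(7 14 15 8) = [0, 12, 1, 3, 4, 5, 6, 14, 7, 9, 10, 11, 2, 13, 15, 8]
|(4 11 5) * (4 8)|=|(4 11 5 8)|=4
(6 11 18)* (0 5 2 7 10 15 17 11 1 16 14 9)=(0 5 2 7 10 15 17 11 18 6 1 16 14 9)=[5, 16, 7, 3, 4, 2, 1, 10, 8, 0, 15, 18, 12, 13, 9, 17, 14, 11, 6]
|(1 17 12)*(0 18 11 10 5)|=|(0 18 11 10 5)(1 17 12)|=15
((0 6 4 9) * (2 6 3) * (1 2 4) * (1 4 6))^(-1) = ((0 3 6 4 9)(1 2))^(-1) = (0 9 4 6 3)(1 2)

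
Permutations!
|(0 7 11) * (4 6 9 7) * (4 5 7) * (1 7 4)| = 8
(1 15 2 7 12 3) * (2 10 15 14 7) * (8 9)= (1 14 7 12 3)(8 9)(10 15)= [0, 14, 2, 1, 4, 5, 6, 12, 9, 8, 15, 11, 3, 13, 7, 10]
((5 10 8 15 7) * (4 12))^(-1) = ((4 12)(5 10 8 15 7))^(-1) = (4 12)(5 7 15 8 10)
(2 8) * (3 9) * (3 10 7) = (2 8)(3 9 10 7) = [0, 1, 8, 9, 4, 5, 6, 3, 2, 10, 7]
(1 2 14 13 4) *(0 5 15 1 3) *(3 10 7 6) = [5, 2, 14, 0, 10, 15, 3, 6, 8, 9, 7, 11, 12, 4, 13, 1] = (0 5 15 1 2 14 13 4 10 7 6 3)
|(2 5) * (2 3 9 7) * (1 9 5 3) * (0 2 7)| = 6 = |(0 2 3 5 1 9)|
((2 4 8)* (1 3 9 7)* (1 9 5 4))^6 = ((1 3 5 4 8 2)(7 9))^6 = (9)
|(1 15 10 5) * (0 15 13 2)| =7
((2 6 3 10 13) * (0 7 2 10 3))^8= (13)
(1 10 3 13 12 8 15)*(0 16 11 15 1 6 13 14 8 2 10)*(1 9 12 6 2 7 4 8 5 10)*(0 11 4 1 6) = [16, 11, 6, 14, 8, 10, 13, 1, 9, 12, 3, 15, 7, 0, 5, 2, 4] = (0 16 4 8 9 12 7 1 11 15 2 6 13)(3 14 5 10)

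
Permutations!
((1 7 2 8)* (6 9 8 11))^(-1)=(1 8 9 6 11 2 7)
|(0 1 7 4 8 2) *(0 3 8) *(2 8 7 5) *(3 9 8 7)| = 8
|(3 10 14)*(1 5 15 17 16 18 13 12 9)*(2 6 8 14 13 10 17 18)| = |(1 5 15 18 10 13 12 9)(2 6 8 14 3 17 16)| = 56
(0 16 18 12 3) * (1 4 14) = (0 16 18 12 3)(1 4 14) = [16, 4, 2, 0, 14, 5, 6, 7, 8, 9, 10, 11, 3, 13, 1, 15, 18, 17, 12]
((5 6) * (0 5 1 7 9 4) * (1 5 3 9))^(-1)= (0 4 9 3)(1 7)(5 6)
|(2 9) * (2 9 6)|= |(9)(2 6)|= 2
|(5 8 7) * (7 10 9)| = 5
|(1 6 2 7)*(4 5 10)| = |(1 6 2 7)(4 5 10)| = 12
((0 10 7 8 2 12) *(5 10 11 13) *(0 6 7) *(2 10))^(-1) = ((0 11 13 5 2 12 6 7 8 10))^(-1) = (0 10 8 7 6 12 2 5 13 11)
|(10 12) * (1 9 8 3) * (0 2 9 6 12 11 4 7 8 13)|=|(0 2 9 13)(1 6 12 10 11 4 7 8 3)|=36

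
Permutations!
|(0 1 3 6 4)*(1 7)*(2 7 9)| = |(0 9 2 7 1 3 6 4)| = 8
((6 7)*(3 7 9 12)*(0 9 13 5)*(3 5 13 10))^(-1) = ((13)(0 9 12 5)(3 7 6 10))^(-1) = (13)(0 5 12 9)(3 10 6 7)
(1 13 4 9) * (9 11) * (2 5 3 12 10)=(1 13 4 11 9)(2 5 3 12 10)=[0, 13, 5, 12, 11, 3, 6, 7, 8, 1, 2, 9, 10, 4]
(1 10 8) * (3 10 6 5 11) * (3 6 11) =[0, 11, 2, 10, 4, 3, 5, 7, 1, 9, 8, 6] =(1 11 6 5 3 10 8)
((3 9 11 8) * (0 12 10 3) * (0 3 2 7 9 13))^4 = ((0 12 10 2 7 9 11 8 3 13))^4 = (0 7 3 10 11)(2 8 12 9 13)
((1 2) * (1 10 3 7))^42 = (1 10 7 2 3)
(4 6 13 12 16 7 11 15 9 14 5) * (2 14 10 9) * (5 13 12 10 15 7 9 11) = (2 14 13 10 11 7 5 4 6 12 16 9 15) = [0, 1, 14, 3, 6, 4, 12, 5, 8, 15, 11, 7, 16, 10, 13, 2, 9]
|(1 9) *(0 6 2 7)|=4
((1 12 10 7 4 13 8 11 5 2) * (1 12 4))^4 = (1 11 10 13 2)(4 5 7 8 12)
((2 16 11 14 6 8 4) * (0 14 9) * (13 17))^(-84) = (17)(0 16 8)(2 6 9)(4 14 11)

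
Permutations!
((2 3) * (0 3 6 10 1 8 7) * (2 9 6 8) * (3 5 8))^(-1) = (0 7 8 5)(1 10 6 9 3 2)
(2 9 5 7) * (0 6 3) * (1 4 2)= (0 6 3)(1 4 2 9 5 7)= [6, 4, 9, 0, 2, 7, 3, 1, 8, 5]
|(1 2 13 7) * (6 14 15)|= |(1 2 13 7)(6 14 15)|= 12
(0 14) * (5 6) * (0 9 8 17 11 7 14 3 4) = (0 3 4)(5 6)(7 14 9 8 17 11) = [3, 1, 2, 4, 0, 6, 5, 14, 17, 8, 10, 7, 12, 13, 9, 15, 16, 11]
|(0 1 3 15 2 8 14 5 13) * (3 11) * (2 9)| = 11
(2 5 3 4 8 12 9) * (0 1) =(0 1)(2 5 3 4 8 12 9) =[1, 0, 5, 4, 8, 3, 6, 7, 12, 2, 10, 11, 9]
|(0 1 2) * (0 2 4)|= |(0 1 4)|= 3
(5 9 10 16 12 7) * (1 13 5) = (1 13 5 9 10 16 12 7) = [0, 13, 2, 3, 4, 9, 6, 1, 8, 10, 16, 11, 7, 5, 14, 15, 12]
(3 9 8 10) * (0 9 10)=(0 9 8)(3 10)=[9, 1, 2, 10, 4, 5, 6, 7, 0, 8, 3]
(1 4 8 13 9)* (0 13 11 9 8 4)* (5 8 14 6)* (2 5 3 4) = (0 13 14 6 3 4 2 5 8 11 9 1) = [13, 0, 5, 4, 2, 8, 3, 7, 11, 1, 10, 9, 12, 14, 6]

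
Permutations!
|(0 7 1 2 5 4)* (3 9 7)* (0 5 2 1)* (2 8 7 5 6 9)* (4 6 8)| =6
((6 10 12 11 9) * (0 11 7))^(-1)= (0 7 12 10 6 9 11)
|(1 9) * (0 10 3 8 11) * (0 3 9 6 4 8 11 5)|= |(0 10 9 1 6 4 8 5)(3 11)|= 8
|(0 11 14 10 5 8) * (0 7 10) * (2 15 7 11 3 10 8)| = 10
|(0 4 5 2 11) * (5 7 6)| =|(0 4 7 6 5 2 11)| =7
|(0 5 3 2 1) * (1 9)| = |(0 5 3 2 9 1)| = 6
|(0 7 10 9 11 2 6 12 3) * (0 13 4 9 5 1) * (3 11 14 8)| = 60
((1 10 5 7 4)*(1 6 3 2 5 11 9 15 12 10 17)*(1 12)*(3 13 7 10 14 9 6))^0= (17)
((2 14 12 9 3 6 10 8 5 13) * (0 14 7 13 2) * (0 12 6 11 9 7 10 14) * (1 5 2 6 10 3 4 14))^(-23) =(1 5 6)(2 3 11 9 4 14 10 8)(7 13 12)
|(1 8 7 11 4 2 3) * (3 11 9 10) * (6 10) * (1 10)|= 30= |(1 8 7 9 6)(2 11 4)(3 10)|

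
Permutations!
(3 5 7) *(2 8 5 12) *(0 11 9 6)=[11, 1, 8, 12, 4, 7, 0, 3, 5, 6, 10, 9, 2]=(0 11 9 6)(2 8 5 7 3 12)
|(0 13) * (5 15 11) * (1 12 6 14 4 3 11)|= |(0 13)(1 12 6 14 4 3 11 5 15)|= 18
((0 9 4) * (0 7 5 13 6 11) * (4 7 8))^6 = ((0 9 7 5 13 6 11)(4 8))^6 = (0 11 6 13 5 7 9)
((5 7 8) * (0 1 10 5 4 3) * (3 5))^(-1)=((0 1 10 3)(4 5 7 8))^(-1)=(0 3 10 1)(4 8 7 5)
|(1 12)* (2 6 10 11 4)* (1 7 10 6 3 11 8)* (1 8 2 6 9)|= 10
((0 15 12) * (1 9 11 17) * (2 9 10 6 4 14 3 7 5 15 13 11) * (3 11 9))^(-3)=(0 5 2)(1 14 10 11 6 17 4)(3 13 15)(7 9 12)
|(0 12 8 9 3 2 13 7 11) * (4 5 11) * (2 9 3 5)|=28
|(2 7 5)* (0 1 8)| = 3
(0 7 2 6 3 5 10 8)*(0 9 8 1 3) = (0 7 2 6)(1 3 5 10)(8 9) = [7, 3, 6, 5, 4, 10, 0, 2, 9, 8, 1]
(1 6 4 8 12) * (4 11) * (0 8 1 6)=(0 8 12 6 11 4 1)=[8, 0, 2, 3, 1, 5, 11, 7, 12, 9, 10, 4, 6]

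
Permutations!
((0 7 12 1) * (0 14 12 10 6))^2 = ((0 7 10 6)(1 14 12))^2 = (0 10)(1 12 14)(6 7)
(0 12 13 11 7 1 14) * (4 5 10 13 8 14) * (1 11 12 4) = (0 4 5 10 13 12 8 14)(7 11) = [4, 1, 2, 3, 5, 10, 6, 11, 14, 9, 13, 7, 8, 12, 0]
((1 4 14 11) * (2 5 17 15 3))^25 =(17)(1 4 14 11)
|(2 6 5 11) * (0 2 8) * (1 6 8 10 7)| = 6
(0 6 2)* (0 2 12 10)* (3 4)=(0 6 12 10)(3 4)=[6, 1, 2, 4, 3, 5, 12, 7, 8, 9, 0, 11, 10]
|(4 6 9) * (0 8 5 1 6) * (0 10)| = 8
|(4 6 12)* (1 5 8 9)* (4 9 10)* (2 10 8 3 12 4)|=10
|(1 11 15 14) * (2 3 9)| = |(1 11 15 14)(2 3 9)| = 12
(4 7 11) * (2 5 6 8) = (2 5 6 8)(4 7 11) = [0, 1, 5, 3, 7, 6, 8, 11, 2, 9, 10, 4]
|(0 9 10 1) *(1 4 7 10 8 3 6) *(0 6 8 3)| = |(0 9 3 8)(1 6)(4 7 10)| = 12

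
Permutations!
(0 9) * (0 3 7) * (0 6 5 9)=[0, 1, 2, 7, 4, 9, 5, 6, 8, 3]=(3 7 6 5 9)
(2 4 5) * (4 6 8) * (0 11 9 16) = (0 11 9 16)(2 6 8 4 5) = [11, 1, 6, 3, 5, 2, 8, 7, 4, 16, 10, 9, 12, 13, 14, 15, 0]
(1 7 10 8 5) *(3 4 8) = (1 7 10 3 4 8 5) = [0, 7, 2, 4, 8, 1, 6, 10, 5, 9, 3]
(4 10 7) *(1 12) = [0, 12, 2, 3, 10, 5, 6, 4, 8, 9, 7, 11, 1] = (1 12)(4 10 7)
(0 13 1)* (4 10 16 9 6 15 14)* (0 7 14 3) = (0 13 1 7 14 4 10 16 9 6 15 3) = [13, 7, 2, 0, 10, 5, 15, 14, 8, 6, 16, 11, 12, 1, 4, 3, 9]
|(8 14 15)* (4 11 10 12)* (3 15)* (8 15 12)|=7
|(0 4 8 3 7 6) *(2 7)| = 7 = |(0 4 8 3 2 7 6)|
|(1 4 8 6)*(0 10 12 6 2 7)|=|(0 10 12 6 1 4 8 2 7)|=9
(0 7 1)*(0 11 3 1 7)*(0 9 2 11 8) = (0 9 2 11 3 1 8) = [9, 8, 11, 1, 4, 5, 6, 7, 0, 2, 10, 3]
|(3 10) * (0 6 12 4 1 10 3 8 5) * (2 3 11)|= |(0 6 12 4 1 10 8 5)(2 3 11)|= 24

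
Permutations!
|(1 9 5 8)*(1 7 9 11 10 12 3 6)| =12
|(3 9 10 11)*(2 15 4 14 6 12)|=12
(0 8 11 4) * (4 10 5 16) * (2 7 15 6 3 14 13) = (0 8 11 10 5 16 4)(2 7 15 6 3 14 13) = [8, 1, 7, 14, 0, 16, 3, 15, 11, 9, 5, 10, 12, 2, 13, 6, 4]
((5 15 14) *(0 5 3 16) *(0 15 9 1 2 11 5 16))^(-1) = (0 3 14 15 16)(1 9 5 11 2)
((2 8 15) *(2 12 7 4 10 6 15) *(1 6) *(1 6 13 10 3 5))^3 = (1 6 7 5 10 12 3 13 15 4)(2 8)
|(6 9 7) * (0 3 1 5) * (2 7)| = 4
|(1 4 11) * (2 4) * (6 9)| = 4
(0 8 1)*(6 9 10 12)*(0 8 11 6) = [11, 8, 2, 3, 4, 5, 9, 7, 1, 10, 12, 6, 0] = (0 11 6 9 10 12)(1 8)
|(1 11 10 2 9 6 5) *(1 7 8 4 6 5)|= |(1 11 10 2 9 5 7 8 4 6)|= 10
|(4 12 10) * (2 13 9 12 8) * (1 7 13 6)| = |(1 7 13 9 12 10 4 8 2 6)| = 10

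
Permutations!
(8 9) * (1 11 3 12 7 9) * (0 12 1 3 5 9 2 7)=(0 12)(1 11 5 9 8 3)(2 7)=[12, 11, 7, 1, 4, 9, 6, 2, 3, 8, 10, 5, 0]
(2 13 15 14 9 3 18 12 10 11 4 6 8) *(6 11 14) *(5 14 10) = [0, 1, 13, 18, 11, 14, 8, 7, 2, 3, 10, 4, 5, 15, 9, 6, 16, 17, 12] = (2 13 15 6 8)(3 18 12 5 14 9)(4 11)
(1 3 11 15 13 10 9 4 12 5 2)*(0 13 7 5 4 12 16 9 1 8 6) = (0 13 10 1 3 11 15 7 5 2 8 6)(4 16 9 12) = [13, 3, 8, 11, 16, 2, 0, 5, 6, 12, 1, 15, 4, 10, 14, 7, 9]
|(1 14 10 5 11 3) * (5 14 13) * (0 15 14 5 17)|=10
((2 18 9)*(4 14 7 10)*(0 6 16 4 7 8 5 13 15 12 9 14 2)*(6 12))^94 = (0 12 9)(2 5 16 14 15)(4 8 6 18 13)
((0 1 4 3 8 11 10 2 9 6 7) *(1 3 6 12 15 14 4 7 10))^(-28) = ((0 3 8 11 1 7)(2 9 12 15 14 4 6 10))^(-28) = (0 8 1)(2 14)(3 11 7)(4 9)(6 12)(10 15)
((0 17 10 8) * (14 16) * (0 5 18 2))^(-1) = (0 2 18 5 8 10 17)(14 16)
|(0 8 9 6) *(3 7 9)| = 6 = |(0 8 3 7 9 6)|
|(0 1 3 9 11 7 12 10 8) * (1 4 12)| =|(0 4 12 10 8)(1 3 9 11 7)| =5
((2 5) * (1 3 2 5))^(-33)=(5)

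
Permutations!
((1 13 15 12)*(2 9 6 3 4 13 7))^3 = ((1 7 2 9 6 3 4 13 15 12))^3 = (1 9 4 12 2 3 15 7 6 13)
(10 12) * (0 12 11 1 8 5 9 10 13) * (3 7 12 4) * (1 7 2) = (0 4 3 2 1 8 5 9 10 11 7 12 13) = [4, 8, 1, 2, 3, 9, 6, 12, 5, 10, 11, 7, 13, 0]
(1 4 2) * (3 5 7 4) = [0, 3, 1, 5, 2, 7, 6, 4] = (1 3 5 7 4 2)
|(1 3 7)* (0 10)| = |(0 10)(1 3 7)| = 6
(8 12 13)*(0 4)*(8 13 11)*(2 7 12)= (13)(0 4)(2 7 12 11 8)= [4, 1, 7, 3, 0, 5, 6, 12, 2, 9, 10, 8, 11, 13]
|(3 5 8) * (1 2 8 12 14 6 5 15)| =|(1 2 8 3 15)(5 12 14 6)| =20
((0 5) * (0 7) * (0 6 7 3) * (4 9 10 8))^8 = ((0 5 3)(4 9 10 8)(6 7))^8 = (10)(0 3 5)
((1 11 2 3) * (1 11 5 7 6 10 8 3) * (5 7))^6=((1 7 6 10 8 3 11 2))^6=(1 11 8 6)(2 3 10 7)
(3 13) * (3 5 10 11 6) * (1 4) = (1 4)(3 13 5 10 11 6) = [0, 4, 2, 13, 1, 10, 3, 7, 8, 9, 11, 6, 12, 5]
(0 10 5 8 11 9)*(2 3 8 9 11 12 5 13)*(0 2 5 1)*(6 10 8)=(0 8 12 1)(2 3 6 10 13 5 9)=[8, 0, 3, 6, 4, 9, 10, 7, 12, 2, 13, 11, 1, 5]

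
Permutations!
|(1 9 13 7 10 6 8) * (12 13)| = |(1 9 12 13 7 10 6 8)| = 8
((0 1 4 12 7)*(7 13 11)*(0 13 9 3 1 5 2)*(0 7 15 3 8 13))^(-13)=((0 5 2 7)(1 4 12 9 8 13 11 15 3))^(-13)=(0 7 2 5)(1 13 4 11 12 15 9 3 8)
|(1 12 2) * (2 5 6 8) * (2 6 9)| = 10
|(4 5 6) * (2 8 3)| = 3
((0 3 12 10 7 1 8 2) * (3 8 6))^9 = (1 12)(3 7)(6 10)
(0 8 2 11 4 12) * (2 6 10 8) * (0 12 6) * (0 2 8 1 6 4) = (12)(0 8 2 11)(1 6 10) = [8, 6, 11, 3, 4, 5, 10, 7, 2, 9, 1, 0, 12]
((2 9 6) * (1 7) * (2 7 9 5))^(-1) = (1 7 6 9)(2 5)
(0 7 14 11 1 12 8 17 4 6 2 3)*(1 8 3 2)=(0 7 14 11 8 17 4 6 1 12 3)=[7, 12, 2, 0, 6, 5, 1, 14, 17, 9, 10, 8, 3, 13, 11, 15, 16, 4]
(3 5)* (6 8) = (3 5)(6 8) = [0, 1, 2, 5, 4, 3, 8, 7, 6]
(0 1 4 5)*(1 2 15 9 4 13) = (0 2 15 9 4 5)(1 13) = [2, 13, 15, 3, 5, 0, 6, 7, 8, 4, 10, 11, 12, 1, 14, 9]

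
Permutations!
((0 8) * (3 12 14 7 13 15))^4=(3 13 14)(7 12 15)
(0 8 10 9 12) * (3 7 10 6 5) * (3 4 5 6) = (0 8 3 7 10 9 12)(4 5) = [8, 1, 2, 7, 5, 4, 6, 10, 3, 12, 9, 11, 0]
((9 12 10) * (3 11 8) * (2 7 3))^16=(2 7 3 11 8)(9 12 10)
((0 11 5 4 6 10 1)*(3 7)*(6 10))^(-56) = (0 10 5)(1 4 11)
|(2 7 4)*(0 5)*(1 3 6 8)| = 12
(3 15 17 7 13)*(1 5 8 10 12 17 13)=(1 5 8 10 12 17 7)(3 15 13)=[0, 5, 2, 15, 4, 8, 6, 1, 10, 9, 12, 11, 17, 3, 14, 13, 16, 7]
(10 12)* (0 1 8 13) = (0 1 8 13)(10 12) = [1, 8, 2, 3, 4, 5, 6, 7, 13, 9, 12, 11, 10, 0]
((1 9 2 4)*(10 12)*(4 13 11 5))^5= (1 5 13 9 4 11 2)(10 12)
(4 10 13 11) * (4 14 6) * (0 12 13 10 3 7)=(0 12 13 11 14 6 4 3 7)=[12, 1, 2, 7, 3, 5, 4, 0, 8, 9, 10, 14, 13, 11, 6]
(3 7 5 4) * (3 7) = (4 7 5) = [0, 1, 2, 3, 7, 4, 6, 5]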